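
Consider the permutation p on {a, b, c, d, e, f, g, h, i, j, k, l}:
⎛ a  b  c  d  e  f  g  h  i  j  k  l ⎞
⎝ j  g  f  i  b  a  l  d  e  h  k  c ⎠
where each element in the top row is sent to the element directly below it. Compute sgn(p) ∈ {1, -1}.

1

In disjoint-cycle form the cycle lengths are 11, 1.
A cycle of length ℓ contributes ℓ−1 transpositions, so p is a product of 10 transpositions — even.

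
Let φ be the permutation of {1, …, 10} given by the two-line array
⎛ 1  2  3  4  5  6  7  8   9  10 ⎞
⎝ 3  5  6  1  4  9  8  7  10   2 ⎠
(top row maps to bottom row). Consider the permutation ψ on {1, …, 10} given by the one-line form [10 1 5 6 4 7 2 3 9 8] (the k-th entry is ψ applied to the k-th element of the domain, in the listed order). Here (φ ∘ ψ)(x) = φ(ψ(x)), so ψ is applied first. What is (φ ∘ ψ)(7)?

ψ(7) = 2, then φ(2) = 5; composing gives (φ ∘ ψ)(7) = 5.

5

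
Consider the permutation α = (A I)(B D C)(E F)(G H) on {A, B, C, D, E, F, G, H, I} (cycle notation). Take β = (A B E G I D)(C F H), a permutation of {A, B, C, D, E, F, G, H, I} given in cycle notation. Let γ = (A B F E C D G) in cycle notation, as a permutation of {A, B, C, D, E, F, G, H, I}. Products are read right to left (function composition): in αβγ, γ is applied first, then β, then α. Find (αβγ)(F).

Apply the permutations in order: γ(F) = E, then β(E) = G, then α(G) = H. So (αβγ)(F) = H.

H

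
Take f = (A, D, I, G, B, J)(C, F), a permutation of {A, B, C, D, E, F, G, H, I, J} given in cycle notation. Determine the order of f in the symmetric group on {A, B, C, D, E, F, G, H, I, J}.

The cycle type of f is (6, 2, 1, 1).
Since disjoint cycles commute, ord(f) = lcm(6, 2) = 6.

6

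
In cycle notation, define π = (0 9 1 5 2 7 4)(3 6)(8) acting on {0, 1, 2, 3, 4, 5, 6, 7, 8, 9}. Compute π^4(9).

9 lies in the 7-cycle (0 9 1 5 2 7 4).
Advancing 4 steps from 9: 9 → 1 → 5 → 2 → 7.

7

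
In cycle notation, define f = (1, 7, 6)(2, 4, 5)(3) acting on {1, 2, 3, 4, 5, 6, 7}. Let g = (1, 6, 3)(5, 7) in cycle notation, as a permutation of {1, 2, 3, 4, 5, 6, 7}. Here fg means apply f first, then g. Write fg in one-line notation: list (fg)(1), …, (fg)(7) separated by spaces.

5 4 1 7 2 6 3

For each element, apply f then g: 1 → 7 → 5; 2 → 4 → 4; 3 → 3 → 1; 4 → 5 → 7; 5 → 2 → 2; 6 → 1 → 6; 7 → 6 → 3.
Collecting the images, fg = [5 4 1 7 2 6 3].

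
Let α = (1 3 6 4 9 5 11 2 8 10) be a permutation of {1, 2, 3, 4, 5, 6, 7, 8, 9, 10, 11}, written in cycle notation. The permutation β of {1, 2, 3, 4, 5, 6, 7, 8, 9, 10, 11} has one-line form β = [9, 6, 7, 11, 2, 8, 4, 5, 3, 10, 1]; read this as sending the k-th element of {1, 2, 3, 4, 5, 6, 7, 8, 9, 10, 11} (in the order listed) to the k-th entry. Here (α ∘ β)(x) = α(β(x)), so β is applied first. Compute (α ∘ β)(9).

β(9) = 3, then α(3) = 6; composing gives (α ∘ β)(9) = 6.

6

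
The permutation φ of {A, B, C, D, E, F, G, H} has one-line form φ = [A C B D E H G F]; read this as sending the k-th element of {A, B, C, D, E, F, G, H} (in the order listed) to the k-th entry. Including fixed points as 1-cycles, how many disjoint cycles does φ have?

6

The cycle decomposition is (A)(B, C)(D)(E)(F, H)(G), which has 6 cycles (counting 1-cycles).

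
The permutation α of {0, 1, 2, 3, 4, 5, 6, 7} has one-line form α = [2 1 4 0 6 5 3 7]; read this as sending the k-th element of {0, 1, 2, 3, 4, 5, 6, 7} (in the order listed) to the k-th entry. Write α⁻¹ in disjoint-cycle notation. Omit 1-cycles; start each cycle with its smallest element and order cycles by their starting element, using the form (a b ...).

First write α in disjoint cycles: (0 2 4 6 3).
The inverse reverses every cycle; in canonical form, α⁻¹ = (0 3 6 4 2).

(0 3 6 4 2)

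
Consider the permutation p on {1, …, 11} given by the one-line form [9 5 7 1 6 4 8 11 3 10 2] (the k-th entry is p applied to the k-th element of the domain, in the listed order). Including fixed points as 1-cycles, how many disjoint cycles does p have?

The cycle decomposition is (1, 9, 3, 7, 8, 11, 2, 5, 6, 4)(10), which has 2 cycles (counting 1-cycles).

2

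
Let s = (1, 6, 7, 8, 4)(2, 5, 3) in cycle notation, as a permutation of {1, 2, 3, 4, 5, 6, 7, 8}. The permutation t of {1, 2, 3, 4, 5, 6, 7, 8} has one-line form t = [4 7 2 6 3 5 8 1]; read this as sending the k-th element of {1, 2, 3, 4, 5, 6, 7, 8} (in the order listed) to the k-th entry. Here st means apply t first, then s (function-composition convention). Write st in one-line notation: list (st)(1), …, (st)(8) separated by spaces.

(st)(x) = s(t(x)). Computing each image: s(t(1)) = s(4) = 1, s(t(2)) = s(7) = 8, s(t(3)) = s(2) = 5, s(t(4)) = s(6) = 7, s(t(5)) = s(3) = 2, s(t(6)) = s(5) = 3, s(t(7)) = s(8) = 4, s(t(8)) = s(1) = 6.
Hence st = [1 8 5 7 2 3 4 6].

1 8 5 7 2 3 4 6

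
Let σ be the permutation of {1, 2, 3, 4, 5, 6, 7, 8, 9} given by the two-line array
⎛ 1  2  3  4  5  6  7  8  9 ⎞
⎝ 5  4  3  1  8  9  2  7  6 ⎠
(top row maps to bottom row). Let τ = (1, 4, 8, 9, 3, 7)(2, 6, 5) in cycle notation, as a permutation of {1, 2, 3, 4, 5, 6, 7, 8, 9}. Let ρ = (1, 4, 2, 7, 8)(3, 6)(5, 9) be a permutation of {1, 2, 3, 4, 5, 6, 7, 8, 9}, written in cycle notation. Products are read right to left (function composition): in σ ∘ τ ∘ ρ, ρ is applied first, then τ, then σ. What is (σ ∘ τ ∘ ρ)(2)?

(σ ∘ τ ∘ ρ)(2) = σ(τ(ρ(2))). ρ(2) = 7, then τ(7) = 1, then σ(1) = 5, so the result is 5.

5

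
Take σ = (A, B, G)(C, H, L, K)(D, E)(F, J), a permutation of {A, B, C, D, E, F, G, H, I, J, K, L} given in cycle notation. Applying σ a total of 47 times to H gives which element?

C

H lies in the 4-cycle (C, H, L, K).
Since the cycle has length 4, σ^47 acts on it the same as σ^3 (47 mod 4 = 3).
Stepping 3 places around the cycle: H → L → K → C.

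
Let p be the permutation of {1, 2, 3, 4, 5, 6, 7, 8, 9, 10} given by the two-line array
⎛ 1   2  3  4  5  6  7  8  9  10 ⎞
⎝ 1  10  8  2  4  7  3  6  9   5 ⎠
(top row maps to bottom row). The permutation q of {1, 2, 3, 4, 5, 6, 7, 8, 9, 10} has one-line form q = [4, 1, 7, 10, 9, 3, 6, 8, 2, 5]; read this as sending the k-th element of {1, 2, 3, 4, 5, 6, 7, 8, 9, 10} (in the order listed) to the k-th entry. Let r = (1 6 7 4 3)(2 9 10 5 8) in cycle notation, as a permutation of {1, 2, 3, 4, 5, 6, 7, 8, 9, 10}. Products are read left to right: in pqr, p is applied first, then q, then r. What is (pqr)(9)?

9

(pqr)(9) = r(q(p(9))). p(9) = 9, then q(9) = 2, then r(2) = 9, so the result is 9.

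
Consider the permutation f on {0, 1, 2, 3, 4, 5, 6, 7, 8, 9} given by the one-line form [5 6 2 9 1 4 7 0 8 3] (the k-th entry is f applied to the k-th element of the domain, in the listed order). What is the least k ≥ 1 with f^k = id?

Writing f as disjoint cycles, the cycle lengths are 6, 2, 1, 1.
Since disjoint cycles commute, ord(f) = lcm(6, 2) = 6.

6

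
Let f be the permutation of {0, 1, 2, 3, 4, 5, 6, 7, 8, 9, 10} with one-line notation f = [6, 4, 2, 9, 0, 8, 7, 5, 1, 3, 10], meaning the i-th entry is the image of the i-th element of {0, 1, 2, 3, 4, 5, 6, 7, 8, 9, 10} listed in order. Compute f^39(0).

8

Tracing 0 → 6 → … returns to 0 after 7 steps, so 0 lies in a 7-cycle (0, 6, 7, 5, 8, 1, 4).
Powers repeat with period 7 on this cycle, and 39 mod 7 = 4, so f^39(0) = f^4(0).
Stepping 4 places around the cycle: 0 → 6 → 7 → 5 → 8.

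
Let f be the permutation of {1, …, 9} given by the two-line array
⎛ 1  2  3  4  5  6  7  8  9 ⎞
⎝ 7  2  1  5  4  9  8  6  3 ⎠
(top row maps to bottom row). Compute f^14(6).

3

Tracing 6 → 9 → … returns to 6 after 6 steps, so 6 lies in a 6-cycle (1 7 8 6 9 3).
Since the cycle has length 6, f^14 acts on it the same as f^2 (14 mod 6 = 2).
Advancing 2 steps from 6: 6 → 9 → 3.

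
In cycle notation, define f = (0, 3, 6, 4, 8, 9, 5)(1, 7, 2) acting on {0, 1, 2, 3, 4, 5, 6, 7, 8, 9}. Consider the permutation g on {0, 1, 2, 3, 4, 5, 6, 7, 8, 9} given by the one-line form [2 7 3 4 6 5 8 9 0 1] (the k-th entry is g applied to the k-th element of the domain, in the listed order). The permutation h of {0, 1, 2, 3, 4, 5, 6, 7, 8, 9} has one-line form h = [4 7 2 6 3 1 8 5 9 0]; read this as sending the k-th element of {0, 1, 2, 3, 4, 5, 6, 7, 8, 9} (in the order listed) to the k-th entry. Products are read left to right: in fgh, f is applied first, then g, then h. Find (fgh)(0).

Apply the permutations in order: f(0) = 3, then g(3) = 4, then h(4) = 3. So (fgh)(0) = 3.

3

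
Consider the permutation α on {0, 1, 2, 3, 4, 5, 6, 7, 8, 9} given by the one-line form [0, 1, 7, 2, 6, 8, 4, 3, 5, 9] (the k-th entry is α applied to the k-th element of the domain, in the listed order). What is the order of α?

6

Decomposing into disjoint cycles gives cycle lengths 3, 2, 2, 1, 1, 1.
The order is lcm(3, 2, 2) = 6.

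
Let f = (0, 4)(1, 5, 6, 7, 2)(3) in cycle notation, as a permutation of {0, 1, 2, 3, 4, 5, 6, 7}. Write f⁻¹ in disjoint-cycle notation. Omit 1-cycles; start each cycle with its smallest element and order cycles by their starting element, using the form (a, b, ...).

(0, 4)(1, 2, 7, 6, 5)

If f sends a → b within a cycle, f⁻¹ sends b → a; equivalently, reverse each cycle.
After reversing and putting each cycle's least element first, f⁻¹ = (0, 4)(1, 2, 7, 6, 5).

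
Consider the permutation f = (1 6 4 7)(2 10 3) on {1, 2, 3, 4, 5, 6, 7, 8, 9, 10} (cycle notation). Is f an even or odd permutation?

odd

The cycle lengths are 4, 3, 1, 1, 1.
A cycle of length ℓ contributes ℓ−1 transpositions, so f is a product of 3 + 2 = 5 transpositions — odd.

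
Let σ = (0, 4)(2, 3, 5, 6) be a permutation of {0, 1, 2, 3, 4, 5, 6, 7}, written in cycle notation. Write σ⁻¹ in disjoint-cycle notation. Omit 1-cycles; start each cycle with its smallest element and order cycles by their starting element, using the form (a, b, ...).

If σ sends a → b within a cycle, σ⁻¹ sends b → a; equivalently, reverse each cycle.
Reversing each cycle of σ and rotating so the smallest element leads gives (0, 4)(2, 6, 5, 3).

(0, 4)(2, 6, 5, 3)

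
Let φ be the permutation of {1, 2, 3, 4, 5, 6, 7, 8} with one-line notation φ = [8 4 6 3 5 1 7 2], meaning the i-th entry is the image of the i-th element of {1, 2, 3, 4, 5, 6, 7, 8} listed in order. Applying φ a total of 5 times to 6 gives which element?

Tracing 6 → 1 → … returns to 6 after 6 steps, so 6 lies in a 6-cycle (1 8 2 4 3 6).
Advancing 5 steps from 6: 6 → 1 → 8 → 2 → 4 → 3.

3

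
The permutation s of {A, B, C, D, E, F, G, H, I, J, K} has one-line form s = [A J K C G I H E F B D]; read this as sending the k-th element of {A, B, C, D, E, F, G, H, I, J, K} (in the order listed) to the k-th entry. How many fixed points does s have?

The fixed points (elements with s(x) = x) are {A}, so there is 1.

1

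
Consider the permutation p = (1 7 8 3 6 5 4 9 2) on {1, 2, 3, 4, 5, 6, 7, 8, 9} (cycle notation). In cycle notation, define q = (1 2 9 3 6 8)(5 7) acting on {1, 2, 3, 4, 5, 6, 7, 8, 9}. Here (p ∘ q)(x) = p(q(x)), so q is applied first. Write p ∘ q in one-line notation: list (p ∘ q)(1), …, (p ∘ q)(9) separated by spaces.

Chase each element through q then p: 1 → 2 → 1; 2 → 9 → 2; 3 → 6 → 5; 4 → 4 → 9; 5 → 7 → 8; 6 → 8 → 3; 7 → 5 → 4; 8 → 1 → 7; 9 → 3 → 6.
So p ∘ q in one-line form is 1 2 5 9 8 3 4 7 6.

1 2 5 9 8 3 4 7 6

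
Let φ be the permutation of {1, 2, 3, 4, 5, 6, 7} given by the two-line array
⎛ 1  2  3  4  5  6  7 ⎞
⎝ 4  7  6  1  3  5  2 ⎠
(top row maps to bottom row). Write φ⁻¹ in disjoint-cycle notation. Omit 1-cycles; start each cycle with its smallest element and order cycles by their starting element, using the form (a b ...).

The cycle decomposition of φ is (1 4)(2 7)(3 6 5).
Reversing each cycle (and rotating so the smallest element leads) gives φ⁻¹ = (1 4)(2 7)(3 5 6).

(1 4)(2 7)(3 5 6)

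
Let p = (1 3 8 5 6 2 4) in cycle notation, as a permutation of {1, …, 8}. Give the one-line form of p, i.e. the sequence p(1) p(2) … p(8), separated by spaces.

3 4 8 1 6 2 7 5

Each element maps to the next entry in its cycle (wrapping to the front): 1↦3, 2↦4, 3↦8, 4↦1, 5↦6, 6↦2, 7↦7, 8↦5.
Listing these in domain order gives 3 4 8 1 6 2 7 5.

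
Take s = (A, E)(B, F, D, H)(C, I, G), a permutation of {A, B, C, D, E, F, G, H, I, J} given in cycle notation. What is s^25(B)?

B lies in the 4-cycle (B, F, D, H).
Since the cycle has length 4, s^25 acts on it the same as s^1 (25 mod 4 = 1).
Stepping 1 place around the cycle: B → F.

F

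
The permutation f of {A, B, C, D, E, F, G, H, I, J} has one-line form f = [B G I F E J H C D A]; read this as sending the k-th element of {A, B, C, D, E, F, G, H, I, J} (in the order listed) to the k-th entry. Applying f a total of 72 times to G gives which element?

Tracing G → H → … returns to G after 9 steps, so G lies in a 9-cycle (A, B, G, H, C, I, D, F, J).
Since the cycle has length 9, f^72 acts on it the same as f^0 (72 mod 9 = 0).
So f^72(G) = G.

G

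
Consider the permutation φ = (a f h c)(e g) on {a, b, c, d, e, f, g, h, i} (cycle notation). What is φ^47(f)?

f lies in the 4-cycle (a f h c).
Powers repeat with period 4 on this cycle, and 47 mod 4 = 3, so φ^47(f) = φ^3(f).
Stepping 3 places around the cycle: f → h → c → a.

a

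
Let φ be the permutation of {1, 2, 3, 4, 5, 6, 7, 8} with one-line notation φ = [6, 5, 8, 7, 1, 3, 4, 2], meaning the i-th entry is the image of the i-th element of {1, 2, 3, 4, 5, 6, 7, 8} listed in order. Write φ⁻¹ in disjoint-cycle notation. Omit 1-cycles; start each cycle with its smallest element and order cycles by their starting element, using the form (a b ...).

(1 5 2 8 3 6)(4 7)

First write φ in disjoint cycles: (1 6 3 8 2 5)(4 7).
The inverse reverses every cycle; in canonical form, φ⁻¹ = (1 5 2 8 3 6)(4 7).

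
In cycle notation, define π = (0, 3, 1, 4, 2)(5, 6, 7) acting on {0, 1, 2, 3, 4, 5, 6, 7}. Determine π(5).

Within (5, 6, 7), 5 ↦ 6.

6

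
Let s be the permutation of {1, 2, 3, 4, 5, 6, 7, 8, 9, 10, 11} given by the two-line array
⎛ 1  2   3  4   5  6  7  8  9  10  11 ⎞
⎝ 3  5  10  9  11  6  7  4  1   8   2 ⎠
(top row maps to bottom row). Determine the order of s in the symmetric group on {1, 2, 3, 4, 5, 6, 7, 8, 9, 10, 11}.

6

Decomposing into disjoint cycles gives cycle lengths 6, 3, 1, 1.
Since disjoint cycles commute, ord(s) = lcm(6, 3) = 6.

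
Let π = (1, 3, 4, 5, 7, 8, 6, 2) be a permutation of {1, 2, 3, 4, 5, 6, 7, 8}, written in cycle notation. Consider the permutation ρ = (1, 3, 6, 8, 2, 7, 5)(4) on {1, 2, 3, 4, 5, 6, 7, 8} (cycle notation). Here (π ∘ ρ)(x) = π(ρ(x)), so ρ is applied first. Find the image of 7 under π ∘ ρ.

First apply ρ: ρ(7) = 5, then π(5) = 7. Thus (π ∘ ρ)(7) = 7.

7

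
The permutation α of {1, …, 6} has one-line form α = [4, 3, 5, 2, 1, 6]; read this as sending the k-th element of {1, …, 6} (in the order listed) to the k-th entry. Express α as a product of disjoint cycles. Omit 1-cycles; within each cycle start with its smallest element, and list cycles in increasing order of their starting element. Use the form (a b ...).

Iterating α from 1 gives 1 → 4 → 2 → 3 → 5 → 1; that is the 5-cycle (1 4 2 3 5).
Repeating from the next unused element and collecting all non-trivial cycles gives (1 4 2 3 5).

(1 4 2 3 5)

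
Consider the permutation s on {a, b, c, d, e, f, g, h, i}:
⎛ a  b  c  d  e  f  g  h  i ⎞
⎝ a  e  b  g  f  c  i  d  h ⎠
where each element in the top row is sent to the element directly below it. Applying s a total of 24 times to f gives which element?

Tracing f → c → … returns to f after 4 steps, so f lies in a 4-cycle (b e f c).
Since the cycle has length 4, s^24 acts on it the same as s^0 (24 mod 4 = 0).
So s^24(f) = f.

f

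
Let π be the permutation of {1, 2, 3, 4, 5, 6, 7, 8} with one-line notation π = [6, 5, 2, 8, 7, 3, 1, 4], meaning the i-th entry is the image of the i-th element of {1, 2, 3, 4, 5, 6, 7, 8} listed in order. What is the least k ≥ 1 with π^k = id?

6

The disjoint-cycle form of π has cycle lengths 6, 2.
The order of π is the least common multiple of its cycle lengths: lcm(6, 2) = 6.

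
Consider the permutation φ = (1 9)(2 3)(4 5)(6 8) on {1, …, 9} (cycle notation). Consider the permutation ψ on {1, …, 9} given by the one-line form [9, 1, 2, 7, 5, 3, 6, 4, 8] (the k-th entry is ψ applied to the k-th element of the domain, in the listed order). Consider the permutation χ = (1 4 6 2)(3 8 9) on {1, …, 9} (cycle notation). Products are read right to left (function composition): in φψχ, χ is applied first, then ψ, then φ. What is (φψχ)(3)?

5

Apply the permutations in order: χ(3) = 8, then ψ(8) = 4, then φ(4) = 5. So (φψχ)(3) = 5.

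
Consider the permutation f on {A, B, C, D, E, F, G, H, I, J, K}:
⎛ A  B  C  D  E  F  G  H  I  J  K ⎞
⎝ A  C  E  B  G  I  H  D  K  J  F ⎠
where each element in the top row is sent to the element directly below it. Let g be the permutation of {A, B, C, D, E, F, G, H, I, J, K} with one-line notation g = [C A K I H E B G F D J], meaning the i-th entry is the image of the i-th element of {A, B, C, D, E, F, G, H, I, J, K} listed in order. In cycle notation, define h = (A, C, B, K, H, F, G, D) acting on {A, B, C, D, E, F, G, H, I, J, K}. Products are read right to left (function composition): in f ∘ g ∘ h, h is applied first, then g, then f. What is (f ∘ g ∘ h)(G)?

K

(f ∘ g ∘ h)(G) = f(g(h(G))). h(G) = D, then g(D) = I, then f(I) = K, so the result is K.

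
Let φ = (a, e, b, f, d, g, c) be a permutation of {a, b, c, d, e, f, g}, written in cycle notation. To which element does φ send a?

a appears in (a, e, b, f, d, g, c); the next entry (wrapping around) is e.

e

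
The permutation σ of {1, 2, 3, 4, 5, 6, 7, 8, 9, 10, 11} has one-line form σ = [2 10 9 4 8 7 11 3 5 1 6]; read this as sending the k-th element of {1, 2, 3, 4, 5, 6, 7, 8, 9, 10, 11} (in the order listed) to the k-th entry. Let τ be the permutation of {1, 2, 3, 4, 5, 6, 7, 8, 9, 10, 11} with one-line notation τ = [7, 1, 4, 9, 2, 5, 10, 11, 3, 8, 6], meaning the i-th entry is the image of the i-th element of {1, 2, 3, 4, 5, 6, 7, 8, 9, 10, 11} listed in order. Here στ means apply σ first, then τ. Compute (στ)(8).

σ(8) = 3, then τ(3) = 4; composing gives (στ)(8) = 4.

4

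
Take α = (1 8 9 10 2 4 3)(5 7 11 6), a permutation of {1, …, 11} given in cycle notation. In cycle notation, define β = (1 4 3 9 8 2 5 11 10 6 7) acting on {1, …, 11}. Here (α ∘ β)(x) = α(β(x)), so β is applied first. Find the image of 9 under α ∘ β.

9

(α ∘ β)(9) = α(β(9)). β(9) = 8, then α(8) = 9. So (α ∘ β)(9) = 9.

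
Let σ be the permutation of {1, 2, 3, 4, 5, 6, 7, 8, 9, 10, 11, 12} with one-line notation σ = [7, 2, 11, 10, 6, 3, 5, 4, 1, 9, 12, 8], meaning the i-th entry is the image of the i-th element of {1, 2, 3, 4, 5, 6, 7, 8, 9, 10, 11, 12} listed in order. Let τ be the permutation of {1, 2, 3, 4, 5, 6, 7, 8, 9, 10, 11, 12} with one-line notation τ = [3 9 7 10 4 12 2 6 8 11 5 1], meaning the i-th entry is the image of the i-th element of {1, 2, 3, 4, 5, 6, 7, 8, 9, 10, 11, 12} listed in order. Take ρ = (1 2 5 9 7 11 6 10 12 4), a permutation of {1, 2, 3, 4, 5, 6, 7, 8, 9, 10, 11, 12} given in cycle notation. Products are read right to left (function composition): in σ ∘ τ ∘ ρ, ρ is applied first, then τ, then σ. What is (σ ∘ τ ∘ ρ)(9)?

2

Chase 9: ρ(9) = 7; τ(7) = 2; σ(2) = 2. Hence (σ ∘ τ ∘ ρ)(9) = 2.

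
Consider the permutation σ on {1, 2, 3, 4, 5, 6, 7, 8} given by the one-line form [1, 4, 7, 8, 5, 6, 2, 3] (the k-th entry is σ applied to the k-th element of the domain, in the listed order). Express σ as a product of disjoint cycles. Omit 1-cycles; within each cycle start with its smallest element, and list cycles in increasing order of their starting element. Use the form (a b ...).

(2 4 8 3 7)

From 2: 2 → 4 → 8 → 3 → 7 → 2, closing the cycle (2 4 8 3 7).
Repeating from the next unused element and collecting all non-trivial cycles gives (2 4 8 3 7).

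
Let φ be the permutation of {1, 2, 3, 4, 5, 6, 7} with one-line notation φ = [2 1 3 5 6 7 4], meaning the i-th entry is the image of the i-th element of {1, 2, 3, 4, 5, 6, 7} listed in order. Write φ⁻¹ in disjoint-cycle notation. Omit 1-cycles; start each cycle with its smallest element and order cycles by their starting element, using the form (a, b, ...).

(1, 2)(4, 7, 6, 5)

The cycle decomposition of φ is (1, 2)(4, 5, 6, 7).
Reversing each cycle (and rotating so the smallest element leads) gives φ⁻¹ = (1, 2)(4, 7, 6, 5).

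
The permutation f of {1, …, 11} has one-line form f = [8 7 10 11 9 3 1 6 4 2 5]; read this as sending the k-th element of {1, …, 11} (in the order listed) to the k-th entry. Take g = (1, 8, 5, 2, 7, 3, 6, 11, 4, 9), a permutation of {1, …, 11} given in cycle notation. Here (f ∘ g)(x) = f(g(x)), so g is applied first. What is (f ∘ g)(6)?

(f ∘ g)(6) = f(g(6)). g(6) = 11, then f(11) = 5. So (f ∘ g)(6) = 5.

5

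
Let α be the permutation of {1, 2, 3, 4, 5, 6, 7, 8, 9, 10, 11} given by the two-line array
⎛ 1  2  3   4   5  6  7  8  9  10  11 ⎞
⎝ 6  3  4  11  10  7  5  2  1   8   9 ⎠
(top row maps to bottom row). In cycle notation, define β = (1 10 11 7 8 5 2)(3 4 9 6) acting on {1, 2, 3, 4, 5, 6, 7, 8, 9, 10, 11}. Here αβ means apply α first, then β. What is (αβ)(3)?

First apply α: α(3) = 4, then β(4) = 9. Thus (αβ)(3) = 9.

9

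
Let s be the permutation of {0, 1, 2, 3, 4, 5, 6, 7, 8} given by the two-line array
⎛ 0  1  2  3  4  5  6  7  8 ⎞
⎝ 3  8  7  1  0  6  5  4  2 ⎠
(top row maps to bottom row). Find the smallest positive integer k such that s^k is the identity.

14

Writing s as disjoint cycles, the cycle lengths are 7, 2.
The order of s is the least common multiple of its cycle lengths: lcm(7, 2) = 14.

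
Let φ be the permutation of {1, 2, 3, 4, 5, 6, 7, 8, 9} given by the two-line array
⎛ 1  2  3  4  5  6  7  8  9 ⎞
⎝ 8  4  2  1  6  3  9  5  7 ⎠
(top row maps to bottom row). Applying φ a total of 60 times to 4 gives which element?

6

Tracing 4 → 1 → … returns to 4 after 7 steps, so 4 lies in a 7-cycle (1, 8, 5, 6, 3, 2, 4).
Since the cycle has length 7, φ^60 acts on it the same as φ^4 (60 mod 7 = 4).
Stepping 4 places around the cycle: 4 → 1 → 8 → 5 → 6.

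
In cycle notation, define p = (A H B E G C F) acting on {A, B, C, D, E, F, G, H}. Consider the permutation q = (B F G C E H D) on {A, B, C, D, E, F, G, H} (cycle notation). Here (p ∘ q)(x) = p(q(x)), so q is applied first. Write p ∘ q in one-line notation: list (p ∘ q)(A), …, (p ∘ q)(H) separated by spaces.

For each element, apply q then p: A → A → H; B → F → A; C → E → G; D → B → E; E → H → B; F → G → C; G → C → F; H → D → D.
So p ∘ q in one-line form is H A G E B C F D.

H A G E B C F D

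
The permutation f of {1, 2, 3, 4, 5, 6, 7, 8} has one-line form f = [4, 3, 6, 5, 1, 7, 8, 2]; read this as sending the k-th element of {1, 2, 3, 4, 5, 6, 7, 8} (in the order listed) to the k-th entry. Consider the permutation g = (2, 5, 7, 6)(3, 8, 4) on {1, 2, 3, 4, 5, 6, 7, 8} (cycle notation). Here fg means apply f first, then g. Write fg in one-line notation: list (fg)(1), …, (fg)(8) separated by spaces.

3 8 2 7 1 6 4 5

(fg)(x) = g(f(x)). Computing each image: g(f(1)) = g(4) = 3, g(f(2)) = g(3) = 8, g(f(3)) = g(6) = 2, g(f(4)) = g(5) = 7, g(f(5)) = g(1) = 1, g(f(6)) = g(7) = 6, g(f(7)) = g(8) = 4, g(f(8)) = g(2) = 5.
Hence fg = [3 8 2 7 1 6 4 5].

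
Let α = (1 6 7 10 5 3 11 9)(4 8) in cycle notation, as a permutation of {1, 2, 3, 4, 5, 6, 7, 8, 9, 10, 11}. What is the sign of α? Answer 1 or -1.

1

The cycle lengths are 8, 2, 1.
A cycle is odd iff its length is even; α has 2 even-length cycles, so sgn(α) = (−1)^2 and α is even.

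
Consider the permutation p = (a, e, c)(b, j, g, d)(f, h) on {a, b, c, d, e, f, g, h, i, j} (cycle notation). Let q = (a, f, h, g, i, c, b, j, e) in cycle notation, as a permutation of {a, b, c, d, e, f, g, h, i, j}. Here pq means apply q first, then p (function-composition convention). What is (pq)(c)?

First apply q: q(c) = b, then p(b) = j. Thus (pq)(c) = j.

j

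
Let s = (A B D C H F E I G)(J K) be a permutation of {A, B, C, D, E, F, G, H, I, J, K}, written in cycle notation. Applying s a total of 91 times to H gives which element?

F

H lies in the 9-cycle (A B D C H F E I G).
Since the cycle has length 9, s^91 acts on it the same as s^1 (91 mod 9 = 1).
Stepping 1 place around the cycle: H → F.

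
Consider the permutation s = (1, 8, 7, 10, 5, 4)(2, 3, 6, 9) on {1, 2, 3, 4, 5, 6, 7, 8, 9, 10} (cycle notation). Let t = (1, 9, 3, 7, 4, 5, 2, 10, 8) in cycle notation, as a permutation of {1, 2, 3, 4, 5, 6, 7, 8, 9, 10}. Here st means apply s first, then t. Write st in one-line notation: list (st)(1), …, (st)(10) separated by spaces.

1 7 6 9 5 3 8 4 10 2

(st)(x) = t(s(x)). Computing each image: t(s(1)) = t(8) = 1, t(s(2)) = t(3) = 7, t(s(3)) = t(6) = 6, t(s(4)) = t(1) = 9, t(s(5)) = t(4) = 5, t(s(6)) = t(9) = 3, t(s(7)) = t(10) = 8, t(s(8)) = t(7) = 4, t(s(9)) = t(2) = 10, t(s(10)) = t(5) = 2.
Hence st = [1 7 6 9 5 3 8 4 10 2].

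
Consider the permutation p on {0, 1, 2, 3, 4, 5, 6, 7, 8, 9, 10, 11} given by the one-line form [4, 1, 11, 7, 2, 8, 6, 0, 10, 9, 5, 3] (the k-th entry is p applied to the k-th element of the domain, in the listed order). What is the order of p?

Writing p as disjoint cycles, the cycle lengths are 6, 3, 1, 1, 1.
The order is lcm(6, 3) = 6.

6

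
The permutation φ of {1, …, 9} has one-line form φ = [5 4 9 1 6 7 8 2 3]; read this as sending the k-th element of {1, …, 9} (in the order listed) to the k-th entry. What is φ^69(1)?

4

Tracing 1 → 5 → … returns to 1 after 7 steps, so 1 lies in a 7-cycle (1 5 6 7 8 2 4).
Since the cycle has length 7, φ^69 acts on it the same as φ^6 (69 mod 7 = 6).
Advancing 6 steps from 1: 1 → 5 → 6 → 7 → 8 → 2 → 4.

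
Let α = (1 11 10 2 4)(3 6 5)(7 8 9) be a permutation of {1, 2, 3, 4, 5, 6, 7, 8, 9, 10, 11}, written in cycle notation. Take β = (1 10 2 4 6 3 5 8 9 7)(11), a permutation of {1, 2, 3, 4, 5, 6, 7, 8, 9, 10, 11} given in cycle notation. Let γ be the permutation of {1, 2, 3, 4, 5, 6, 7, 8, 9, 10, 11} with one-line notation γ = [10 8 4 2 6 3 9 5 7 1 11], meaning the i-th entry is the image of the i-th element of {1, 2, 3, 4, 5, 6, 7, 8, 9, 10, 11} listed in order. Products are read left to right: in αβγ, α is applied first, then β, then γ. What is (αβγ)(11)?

8

Chase 11: α(11) = 10; β(10) = 2; γ(2) = 8. Hence (αβγ)(11) = 8.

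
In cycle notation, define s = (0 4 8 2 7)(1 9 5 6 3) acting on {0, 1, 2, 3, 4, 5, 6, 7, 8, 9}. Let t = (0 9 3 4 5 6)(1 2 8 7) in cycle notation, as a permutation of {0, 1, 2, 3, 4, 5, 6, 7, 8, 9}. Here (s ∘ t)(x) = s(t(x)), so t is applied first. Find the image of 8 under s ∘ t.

0

(s ∘ t)(8) = s(t(8)). t(8) = 7, then s(7) = 0. So (s ∘ t)(8) = 0.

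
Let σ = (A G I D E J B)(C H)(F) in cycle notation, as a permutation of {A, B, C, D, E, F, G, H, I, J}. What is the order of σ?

14

The cycle type of σ is (7, 2, 1).
The order of σ is the least common multiple of its cycle lengths: lcm(7, 2) = 14.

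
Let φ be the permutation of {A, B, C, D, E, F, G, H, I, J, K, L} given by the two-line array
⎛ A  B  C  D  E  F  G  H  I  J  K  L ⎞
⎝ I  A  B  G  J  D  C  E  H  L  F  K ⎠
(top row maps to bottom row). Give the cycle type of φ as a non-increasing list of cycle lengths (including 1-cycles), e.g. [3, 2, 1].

The disjoint cycles are (A I H E J L K F D G C B), with lengths 12 in non-increasing order.

[12]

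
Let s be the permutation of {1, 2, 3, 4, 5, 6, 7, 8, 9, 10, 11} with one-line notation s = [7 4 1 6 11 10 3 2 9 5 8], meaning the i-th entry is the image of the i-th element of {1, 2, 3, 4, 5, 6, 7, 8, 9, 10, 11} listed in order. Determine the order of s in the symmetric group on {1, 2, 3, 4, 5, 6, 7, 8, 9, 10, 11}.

The disjoint-cycle form of s has cycle lengths 7, 3, 1.
Since disjoint cycles commute, ord(s) = lcm(7, 3) = 21.

21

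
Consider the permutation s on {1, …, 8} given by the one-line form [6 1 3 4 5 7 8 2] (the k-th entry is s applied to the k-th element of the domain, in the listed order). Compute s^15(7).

Tracing 7 → 8 → … returns to 7 after 5 steps, so 7 lies in a 5-cycle (1 6 7 8 2).
Powers repeat with period 5 on this cycle, and 15 mod 5 = 0, so s^15(7) = s^0(7).
So s^15(7) = 7.

7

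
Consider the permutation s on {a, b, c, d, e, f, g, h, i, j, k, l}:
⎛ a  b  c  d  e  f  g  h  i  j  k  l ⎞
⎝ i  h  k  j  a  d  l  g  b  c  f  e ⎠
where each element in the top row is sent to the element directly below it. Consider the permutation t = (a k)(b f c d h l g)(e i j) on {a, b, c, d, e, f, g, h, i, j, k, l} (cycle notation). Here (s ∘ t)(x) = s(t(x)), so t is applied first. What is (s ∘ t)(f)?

t(f) = c, then s(c) = k; composing gives (s ∘ t)(f) = k.

k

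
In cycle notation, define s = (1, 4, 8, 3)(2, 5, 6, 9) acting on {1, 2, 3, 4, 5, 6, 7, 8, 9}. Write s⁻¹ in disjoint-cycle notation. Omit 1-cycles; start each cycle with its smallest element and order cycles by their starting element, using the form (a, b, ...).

If s sends a → b within a cycle, s⁻¹ sends b → a; equivalently, reverse each cycle.
Reversing each cycle of s and rotating so the smallest element leads gives (1, 3, 8, 4)(2, 9, 6, 5).

(1, 3, 8, 4)(2, 9, 6, 5)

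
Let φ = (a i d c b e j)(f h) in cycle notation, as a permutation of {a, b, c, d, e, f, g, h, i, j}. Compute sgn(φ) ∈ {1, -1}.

-1

The cycle lengths are 7, 2, 1.
A cycle of length ℓ contributes ℓ−1 transpositions, so φ is a product of 6 + 1 = 7 transpositions — odd.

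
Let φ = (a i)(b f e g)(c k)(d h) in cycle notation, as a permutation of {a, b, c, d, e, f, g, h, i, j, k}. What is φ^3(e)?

e lies in the 4-cycle (b f e g).
Advancing 3 steps from e: e → g → b → f.

f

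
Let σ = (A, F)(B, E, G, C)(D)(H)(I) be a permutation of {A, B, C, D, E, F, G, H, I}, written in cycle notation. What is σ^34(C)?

E

C lies in the 4-cycle (B, E, G, C).
Powers repeat with period 4 on this cycle, and 34 mod 4 = 2, so σ^34(C) = σ^2(C).
Advancing 2 steps from C: C → B → E.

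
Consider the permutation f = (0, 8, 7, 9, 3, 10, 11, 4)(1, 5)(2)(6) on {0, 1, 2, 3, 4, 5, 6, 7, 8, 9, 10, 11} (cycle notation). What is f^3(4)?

4 lies in the 8-cycle (0, 8, 7, 9, 3, 10, 11, 4).
Stepping 3 places around the cycle: 4 → 0 → 8 → 7.

7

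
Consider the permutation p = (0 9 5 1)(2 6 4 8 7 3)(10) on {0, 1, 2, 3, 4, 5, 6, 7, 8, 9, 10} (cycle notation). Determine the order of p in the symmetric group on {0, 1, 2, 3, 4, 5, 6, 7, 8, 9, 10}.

The disjoint cycles have lengths 6, 4, 1.
Since disjoint cycles commute, ord(p) = lcm(6, 4) = 12.

12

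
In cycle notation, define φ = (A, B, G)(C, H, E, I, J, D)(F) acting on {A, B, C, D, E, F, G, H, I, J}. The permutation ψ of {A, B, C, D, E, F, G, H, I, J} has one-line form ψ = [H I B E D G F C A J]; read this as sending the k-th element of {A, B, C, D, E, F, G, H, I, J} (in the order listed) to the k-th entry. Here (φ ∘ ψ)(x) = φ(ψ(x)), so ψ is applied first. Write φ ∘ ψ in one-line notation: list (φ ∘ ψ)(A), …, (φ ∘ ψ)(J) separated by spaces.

For each element, apply ψ then φ: A → H → E; B → I → J; C → B → G; D → E → I; E → D → C; F → G → A; G → F → F; H → C → H; I → A → B; J → J → D.
So φ ∘ ψ in one-line form is E J G I C A F H B D.

E J G I C A F H B D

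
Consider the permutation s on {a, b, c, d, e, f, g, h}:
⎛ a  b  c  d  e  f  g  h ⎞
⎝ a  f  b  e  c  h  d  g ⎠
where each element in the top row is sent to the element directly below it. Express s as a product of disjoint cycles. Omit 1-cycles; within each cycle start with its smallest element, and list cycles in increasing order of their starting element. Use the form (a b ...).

(b f h g d e c)

Iterating s from b gives b → f → h → g → d → e → c → b; that is the 7-cycle (b f h g d e c).
Repeating from the next unused element and collecting all non-trivial cycles gives (b f h g d e c).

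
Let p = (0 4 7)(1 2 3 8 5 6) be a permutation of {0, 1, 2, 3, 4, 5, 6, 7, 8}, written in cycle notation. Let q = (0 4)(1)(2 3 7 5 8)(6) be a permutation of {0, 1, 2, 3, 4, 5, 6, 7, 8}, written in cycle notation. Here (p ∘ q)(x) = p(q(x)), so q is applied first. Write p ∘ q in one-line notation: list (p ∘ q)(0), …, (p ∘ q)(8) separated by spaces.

(p ∘ q)(x) = p(q(x)). Computing each image: p(q(0)) = p(4) = 7, p(q(1)) = p(1) = 2, p(q(2)) = p(3) = 8, p(q(3)) = p(7) = 0, p(q(4)) = p(0) = 4, p(q(5)) = p(8) = 5, p(q(6)) = p(6) = 1, p(q(7)) = p(5) = 6, p(q(8)) = p(2) = 3.
Hence p ∘ q = [7 2 8 0 4 5 1 6 3].

7 2 8 0 4 5 1 6 3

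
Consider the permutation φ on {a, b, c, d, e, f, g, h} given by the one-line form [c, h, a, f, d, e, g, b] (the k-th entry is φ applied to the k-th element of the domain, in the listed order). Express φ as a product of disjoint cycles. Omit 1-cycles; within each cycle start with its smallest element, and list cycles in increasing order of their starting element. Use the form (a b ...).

From a: a → c → a, closing the cycle (a c).
Continuing from each remaining unvisited element yields (a c)(b h)(d f e).

(a c)(b h)(d f e)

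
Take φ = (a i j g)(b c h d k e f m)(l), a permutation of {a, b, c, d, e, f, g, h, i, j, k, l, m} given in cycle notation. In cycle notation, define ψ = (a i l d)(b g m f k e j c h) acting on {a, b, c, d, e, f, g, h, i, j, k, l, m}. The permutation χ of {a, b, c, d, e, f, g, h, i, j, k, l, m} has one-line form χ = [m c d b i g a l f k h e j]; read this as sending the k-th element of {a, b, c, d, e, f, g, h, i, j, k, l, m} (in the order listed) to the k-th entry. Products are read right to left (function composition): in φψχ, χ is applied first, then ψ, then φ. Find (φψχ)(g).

j

(φψχ)(g) = φ(ψ(χ(g))). χ(g) = a, then ψ(a) = i, then φ(i) = j, so the result is j.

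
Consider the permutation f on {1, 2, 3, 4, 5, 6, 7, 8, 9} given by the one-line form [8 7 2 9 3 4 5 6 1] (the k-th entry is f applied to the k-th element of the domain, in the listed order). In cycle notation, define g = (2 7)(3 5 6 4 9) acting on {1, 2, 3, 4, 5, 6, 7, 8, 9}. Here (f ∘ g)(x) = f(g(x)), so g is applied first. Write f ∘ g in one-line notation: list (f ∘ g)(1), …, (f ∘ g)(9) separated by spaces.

(f ∘ g)(x) = f(g(x)). Computing each image: f(g(1)) = f(1) = 8, f(g(2)) = f(7) = 5, f(g(3)) = f(5) = 3, f(g(4)) = f(9) = 1, f(g(5)) = f(6) = 4, f(g(6)) = f(4) = 9, f(g(7)) = f(2) = 7, f(g(8)) = f(8) = 6, f(g(9)) = f(3) = 2.
Hence f ∘ g = [8 5 3 1 4 9 7 6 2].

8 5 3 1 4 9 7 6 2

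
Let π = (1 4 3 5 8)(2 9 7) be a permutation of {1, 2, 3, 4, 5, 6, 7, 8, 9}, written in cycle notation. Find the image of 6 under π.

6

6 does not appear in any cycle of π, so it is a fixed point: π(6) = 6.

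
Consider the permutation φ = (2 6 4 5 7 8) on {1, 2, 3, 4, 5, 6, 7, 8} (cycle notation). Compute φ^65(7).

7 lies in the 6-cycle (2 6 4 5 7 8).
On a 6-cycle, φ^6 is the identity, so φ^65 = φ^5 there (65 ≡ 5 mod 6).
Stepping 5 places around the cycle: 7 → 8 → 2 → 6 → 4 → 5.

5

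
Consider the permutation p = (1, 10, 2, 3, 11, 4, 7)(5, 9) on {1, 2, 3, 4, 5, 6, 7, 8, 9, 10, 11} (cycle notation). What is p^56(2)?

2 lies in the 7-cycle (1, 10, 2, 3, 11, 4, 7).
On a 7-cycle, p^7 is the identity, so p^56 = p^0 there (56 ≡ 0 mod 7).
So p^56(2) = 2.

2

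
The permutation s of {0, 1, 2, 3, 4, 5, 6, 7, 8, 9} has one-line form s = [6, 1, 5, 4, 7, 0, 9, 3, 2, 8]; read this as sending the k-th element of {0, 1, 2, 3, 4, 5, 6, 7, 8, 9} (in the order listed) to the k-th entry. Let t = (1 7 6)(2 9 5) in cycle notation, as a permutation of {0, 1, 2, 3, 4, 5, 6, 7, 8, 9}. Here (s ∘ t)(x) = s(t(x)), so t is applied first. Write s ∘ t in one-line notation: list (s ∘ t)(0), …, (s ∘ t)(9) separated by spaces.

6 3 8 4 7 5 1 9 2 0

(s ∘ t)(x) = s(t(x)). Computing each image: s(t(0)) = s(0) = 6, s(t(1)) = s(7) = 3, s(t(2)) = s(9) = 8, s(t(3)) = s(3) = 4, s(t(4)) = s(4) = 7, s(t(5)) = s(2) = 5, s(t(6)) = s(1) = 1, s(t(7)) = s(6) = 9, s(t(8)) = s(8) = 2, s(t(9)) = s(5) = 0.
Hence s ∘ t = [6 3 8 4 7 5 1 9 2 0].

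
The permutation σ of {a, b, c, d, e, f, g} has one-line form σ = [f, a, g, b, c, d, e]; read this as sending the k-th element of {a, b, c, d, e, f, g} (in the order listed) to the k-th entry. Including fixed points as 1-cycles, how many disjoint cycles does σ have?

The cycle decomposition is (a f d b)(c g e), which has 2 cycles (counting 1-cycles).

2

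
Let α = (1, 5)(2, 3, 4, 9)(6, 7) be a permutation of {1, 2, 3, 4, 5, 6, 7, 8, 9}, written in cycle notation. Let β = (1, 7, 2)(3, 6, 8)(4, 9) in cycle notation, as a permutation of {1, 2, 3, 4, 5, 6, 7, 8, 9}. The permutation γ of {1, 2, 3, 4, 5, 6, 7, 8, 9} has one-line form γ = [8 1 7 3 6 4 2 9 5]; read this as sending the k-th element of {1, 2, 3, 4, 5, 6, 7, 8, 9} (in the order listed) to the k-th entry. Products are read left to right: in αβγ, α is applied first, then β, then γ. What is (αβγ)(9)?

8

Chase 9: α(9) = 2; β(2) = 1; γ(1) = 8. Hence (αβγ)(9) = 8.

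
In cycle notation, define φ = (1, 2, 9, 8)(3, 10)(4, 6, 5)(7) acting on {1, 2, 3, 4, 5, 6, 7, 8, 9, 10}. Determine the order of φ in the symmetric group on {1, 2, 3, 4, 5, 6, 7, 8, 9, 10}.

12

The disjoint cycles have lengths 4, 3, 2, 1.
The order is lcm(4, 3, 2) = 12.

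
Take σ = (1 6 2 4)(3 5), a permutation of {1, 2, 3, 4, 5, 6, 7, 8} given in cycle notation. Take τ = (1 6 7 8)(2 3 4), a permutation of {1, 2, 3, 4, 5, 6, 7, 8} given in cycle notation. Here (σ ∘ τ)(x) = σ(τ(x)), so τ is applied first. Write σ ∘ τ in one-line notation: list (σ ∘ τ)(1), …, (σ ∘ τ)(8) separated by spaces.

For each element, apply τ then σ: 1 → 6 → 2; 2 → 3 → 5; 3 → 4 → 1; 4 → 2 → 4; 5 → 5 → 3; 6 → 7 → 7; 7 → 8 → 8; 8 → 1 → 6.
Collecting the images, σ ∘ τ = [2 5 1 4 3 7 8 6].

2 5 1 4 3 7 8 6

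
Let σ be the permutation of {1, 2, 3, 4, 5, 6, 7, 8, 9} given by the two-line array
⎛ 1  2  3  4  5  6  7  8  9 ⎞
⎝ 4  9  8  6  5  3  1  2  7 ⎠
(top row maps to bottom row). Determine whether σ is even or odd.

In disjoint-cycle form the cycle lengths are 8, 1.
A cycle of length ℓ contributes ℓ−1 transpositions, so σ is a product of 7 transpositions — odd.

odd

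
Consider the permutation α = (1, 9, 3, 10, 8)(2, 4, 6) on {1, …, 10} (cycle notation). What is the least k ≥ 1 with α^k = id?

15

The cycle type of α is (5, 3, 1, 1).
The order is lcm(5, 3) = 15.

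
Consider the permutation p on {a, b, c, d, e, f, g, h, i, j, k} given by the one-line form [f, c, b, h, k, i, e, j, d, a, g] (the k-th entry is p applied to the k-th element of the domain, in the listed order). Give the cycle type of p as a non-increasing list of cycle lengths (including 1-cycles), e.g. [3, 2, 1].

[6, 3, 2]

The disjoint cycles are (a f i d h j)(b c)(e k g), with lengths 6, 3, 2 in non-increasing order.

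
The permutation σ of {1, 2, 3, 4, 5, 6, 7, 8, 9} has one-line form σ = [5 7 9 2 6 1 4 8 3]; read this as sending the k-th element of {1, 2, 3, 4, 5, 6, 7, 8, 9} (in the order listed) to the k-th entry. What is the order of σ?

6

Decomposing into disjoint cycles gives cycle lengths 3, 3, 2, 1.
The order of σ is the least common multiple of its cycle lengths: lcm(3, 3, 2) = 6.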